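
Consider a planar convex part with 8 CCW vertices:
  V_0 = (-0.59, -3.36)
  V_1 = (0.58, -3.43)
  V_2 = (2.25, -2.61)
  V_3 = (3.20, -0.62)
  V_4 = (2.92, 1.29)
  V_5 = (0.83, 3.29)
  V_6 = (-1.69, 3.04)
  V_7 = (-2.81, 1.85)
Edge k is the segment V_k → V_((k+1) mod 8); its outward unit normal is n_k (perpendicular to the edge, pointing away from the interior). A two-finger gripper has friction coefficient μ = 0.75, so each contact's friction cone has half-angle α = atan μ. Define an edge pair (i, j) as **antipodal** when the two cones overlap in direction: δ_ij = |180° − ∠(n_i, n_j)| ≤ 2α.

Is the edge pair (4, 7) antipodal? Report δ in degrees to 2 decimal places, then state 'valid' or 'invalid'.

α = atan 0.75 = 36.87°;  2α = 73.74°
edge 4: e_4 = (-2.09, +2.00);  n_4 = (+0.6914, +0.7225)
edge 7: e_7 = (+2.22, -5.21);  n_7 = (-0.9200, -0.3920)
∠(n_4, n_7) = 156.82°
δ = |180° − 156.82°| = 23.18°
23.18° ≤ 2α = 73.74°  →  valid

δ = 23.18°, valid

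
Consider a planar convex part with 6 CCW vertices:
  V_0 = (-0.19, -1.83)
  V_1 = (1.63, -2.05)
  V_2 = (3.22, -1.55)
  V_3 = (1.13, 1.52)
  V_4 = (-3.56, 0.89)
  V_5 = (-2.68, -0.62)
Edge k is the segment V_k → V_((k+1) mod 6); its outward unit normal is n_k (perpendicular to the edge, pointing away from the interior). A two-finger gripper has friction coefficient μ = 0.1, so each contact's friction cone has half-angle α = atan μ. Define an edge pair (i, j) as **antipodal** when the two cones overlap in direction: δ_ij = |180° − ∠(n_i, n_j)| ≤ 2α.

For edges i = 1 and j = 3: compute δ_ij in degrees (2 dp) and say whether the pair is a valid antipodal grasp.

δ = 9.81°, valid

α = atan 0.1 = 5.71°;  2α = 11.42°
edge 1: e_1 = (+1.59, +0.50);  n_1 = (+0.3000, -0.9539)
edge 3: e_3 = (-4.69, -0.63);  n_3 = (-0.1331, +0.9911)
∠(n_1, n_3) = 170.19°
δ = |180° − 170.19°| = 9.81°
9.81° ≤ 2α = 11.42°  →  valid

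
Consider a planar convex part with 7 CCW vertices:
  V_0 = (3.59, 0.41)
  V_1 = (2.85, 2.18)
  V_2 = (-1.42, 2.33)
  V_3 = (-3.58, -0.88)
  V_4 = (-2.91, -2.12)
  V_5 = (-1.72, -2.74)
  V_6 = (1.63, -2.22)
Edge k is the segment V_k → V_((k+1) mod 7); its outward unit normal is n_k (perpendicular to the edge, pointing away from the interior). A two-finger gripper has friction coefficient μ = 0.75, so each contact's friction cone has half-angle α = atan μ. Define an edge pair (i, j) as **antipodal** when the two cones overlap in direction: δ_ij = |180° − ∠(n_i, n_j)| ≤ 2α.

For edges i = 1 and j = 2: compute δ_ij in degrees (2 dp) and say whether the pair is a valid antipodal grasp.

α = atan 0.75 = 36.87°;  2α = 73.74°
edge 1: e_1 = (-4.27, +0.15);  n_1 = (+0.0351, +0.9994)
edge 2: e_2 = (-2.16, -3.21);  n_2 = (-0.8297, +0.5583)
∠(n_1, n_2) = 58.08°
δ = |180° − 58.08°| = 121.92°
121.92° > 2α = 73.74°  →  invalid

δ = 121.92°, invalid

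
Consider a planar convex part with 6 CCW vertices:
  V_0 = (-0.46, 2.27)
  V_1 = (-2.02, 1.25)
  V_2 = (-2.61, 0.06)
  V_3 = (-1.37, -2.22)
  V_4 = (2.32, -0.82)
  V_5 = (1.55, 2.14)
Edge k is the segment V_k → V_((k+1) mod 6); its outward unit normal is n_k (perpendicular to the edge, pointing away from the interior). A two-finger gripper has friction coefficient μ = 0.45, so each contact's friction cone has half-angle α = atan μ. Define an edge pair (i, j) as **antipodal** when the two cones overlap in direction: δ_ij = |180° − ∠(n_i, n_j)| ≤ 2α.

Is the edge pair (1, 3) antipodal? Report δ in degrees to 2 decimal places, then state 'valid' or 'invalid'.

δ = 42.85°, valid

α = atan 0.45 = 24.23°;  2α = 48.46°
edge 1: e_1 = (-0.59, -1.19);  n_1 = (-0.8959, +0.4442)
edge 3: e_3 = (+3.69, +1.40);  n_3 = (+0.3547, -0.9350)
∠(n_1, n_3) = 137.15°
δ = |180° − 137.15°| = 42.85°
42.85° ≤ 2α = 48.46°  →  valid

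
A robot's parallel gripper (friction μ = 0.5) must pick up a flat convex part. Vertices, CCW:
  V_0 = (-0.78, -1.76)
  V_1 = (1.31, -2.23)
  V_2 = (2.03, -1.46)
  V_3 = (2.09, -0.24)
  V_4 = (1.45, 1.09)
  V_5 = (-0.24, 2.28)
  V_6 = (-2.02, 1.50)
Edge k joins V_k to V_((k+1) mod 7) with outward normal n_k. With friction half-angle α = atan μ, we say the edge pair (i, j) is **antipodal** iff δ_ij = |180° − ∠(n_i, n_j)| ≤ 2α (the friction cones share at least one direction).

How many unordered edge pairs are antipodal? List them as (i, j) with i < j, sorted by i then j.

count = 7; pairs: (0,3), (0,4), (0,5), (1,5), (2,6), (3,6), (4,6)

α = atan 0.5 = 26.57°;  2α = 53.13°
n_0 = (-0.2194, -0.9756)
n_1 = (+0.7304, -0.6830)
n_2 = (+0.9988, -0.0491)
n_3 = (+0.9011, +0.4336)
n_4 = (+0.5757, +0.8176)
n_5 = (-0.4014, +0.9159)
n_6 = (-0.9347, -0.3555)
  (0,1): δ = 120.40°  ·
  (0,2): δ = 80.14°  ·
  (0,3): δ = 51.63°  ✓
  (0,4): δ = 22.48°  ✓
  (0,5): δ = 36.34°  ✓
  (0,6): δ = 123.50°  ·
  (1,2): δ = 139.74°  ·
  (1,3): δ = 111.22°  ·
  (1,4): δ = 82.07°  ·
  (1,5): δ = 23.26°  ✓
  (1,6): δ = 63.90°  ·
  (2,3): δ = 151.49°  ·
  (2,4): δ = 122.34°  ·
  (2,5): δ = 63.52°  ·
  (2,6): δ = 23.64°  ✓
  (3,4): δ = 150.85°  ·
  (3,5): δ = 92.03°  ·
  (3,6): δ = 4.87°  ✓
  (4,5): δ = 121.19°  ·
  (4,6): δ = 34.02°  ✓
  (5,6): δ = 92.84°  ·
antipodal pairs: 7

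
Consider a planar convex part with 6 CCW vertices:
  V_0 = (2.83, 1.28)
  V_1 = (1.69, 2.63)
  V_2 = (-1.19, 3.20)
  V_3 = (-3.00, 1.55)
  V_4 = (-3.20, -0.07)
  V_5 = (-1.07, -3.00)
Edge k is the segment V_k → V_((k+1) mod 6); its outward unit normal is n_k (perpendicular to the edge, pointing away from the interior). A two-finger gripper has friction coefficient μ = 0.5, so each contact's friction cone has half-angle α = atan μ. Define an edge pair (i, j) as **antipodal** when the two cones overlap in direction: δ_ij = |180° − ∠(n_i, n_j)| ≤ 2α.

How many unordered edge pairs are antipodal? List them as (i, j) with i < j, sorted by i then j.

count = 5; pairs: (0,3), (0,4), (1,4), (2,5), (3,5)

α = atan 0.5 = 26.57°;  2α = 53.13°
n_0 = (+0.7640, +0.6452)
n_1 = (+0.1942, +0.9810)
n_2 = (-0.6737, +0.7390)
n_3 = (-0.9925, +0.1225)
n_4 = (-0.8089, -0.5880)
n_5 = (+0.7392, -0.6735)
  (0,1): δ = 141.37°  ·
  (0,2): δ = 87.83°  ·
  (0,3): δ = 47.22°  ✓
  (0,4): δ = 4.16°  ✓
  (0,5): δ = 97.48°  ·
  (1,2): δ = 126.45°  ·
  (1,3): δ = 85.84°  ·
  (1,4): δ = 42.79°  ✓
  (1,5): δ = 58.85°  ·
  (2,3): δ = 139.39°  ·
  (2,4): δ = 96.34°  ·
  (2,5): δ = 5.31°  ✓
  (3,4): δ = 136.95°  ·
  (3,5): δ = 35.30°  ✓
  (4,5): δ = 78.36°  ·
antipodal pairs: 5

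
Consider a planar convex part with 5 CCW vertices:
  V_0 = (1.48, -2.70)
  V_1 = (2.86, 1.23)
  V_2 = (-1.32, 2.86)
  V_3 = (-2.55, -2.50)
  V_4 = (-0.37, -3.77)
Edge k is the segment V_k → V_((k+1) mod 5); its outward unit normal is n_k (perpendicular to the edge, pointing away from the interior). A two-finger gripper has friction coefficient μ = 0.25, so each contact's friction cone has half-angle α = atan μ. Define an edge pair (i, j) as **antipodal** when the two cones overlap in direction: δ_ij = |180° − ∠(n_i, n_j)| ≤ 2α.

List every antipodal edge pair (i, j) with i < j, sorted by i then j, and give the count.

α = atan 0.25 = 14.04°;  2α = 28.07°
n_0 = (+0.9435, -0.3313)
n_1 = (+0.3633, +0.9317)
n_2 = (-0.9747, +0.2237)
n_3 = (-0.5034, -0.8641)
n_4 = (+0.5007, -0.8656)
  (0,1): δ = 91.95°  ·
  (0,2): δ = 6.42°  ✓
  (0,3): δ = 79.12°  ·
  (0,4): δ = 139.39°  ·
  (1,2): δ = 81.62°  ·
  (1,3): δ = 8.92°  ✓
  (1,4): δ = 51.35°  ·
  (2,3): δ = 107.30°  ·
  (2,4): δ = 47.03°  ·
  (3,4): δ = 119.73°  ·
antipodal pairs: 2

count = 2; pairs: (0,2), (1,3)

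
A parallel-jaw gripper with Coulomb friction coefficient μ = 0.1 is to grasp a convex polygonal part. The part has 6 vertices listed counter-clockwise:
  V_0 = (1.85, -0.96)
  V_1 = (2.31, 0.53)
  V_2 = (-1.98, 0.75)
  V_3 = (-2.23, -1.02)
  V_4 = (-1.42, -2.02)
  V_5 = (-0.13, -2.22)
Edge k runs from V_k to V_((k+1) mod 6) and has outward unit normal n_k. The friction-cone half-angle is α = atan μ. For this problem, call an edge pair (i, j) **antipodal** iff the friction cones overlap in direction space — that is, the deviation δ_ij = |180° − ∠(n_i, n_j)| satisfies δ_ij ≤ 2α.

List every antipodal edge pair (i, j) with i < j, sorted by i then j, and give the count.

α = atan 0.1 = 5.71°;  2α = 11.42°
n_0 = (+0.9555, -0.2950)
n_1 = (+0.0512, +0.9987)
n_2 = (-0.9902, +0.1399)
n_3 = (-0.7771, -0.6294)
n_4 = (-0.1532, -0.9882)
n_5 = (+0.5369, -0.8437)
  (0,1): δ = 75.78°  ·
  (0,2): δ = 9.12°  ✓
  (0,3): δ = 56.16°  ·
  (0,4): δ = 98.34°  ·
  (0,5): δ = 139.63°  ·
  (1,2): δ = 95.10°  ·
  (1,3): δ = 48.06°  ·
  (1,4): δ = 5.88°  ✓
  (1,5): δ = 35.41°  ·
  (2,3): δ = 132.95°  ·
  (2,4): δ = 90.77°  ·
  (2,5): δ = 49.49°  ·
  (3,4): δ = 137.82°  ·
  (3,5): δ = 96.54°  ·
  (4,5): δ = 138.72°  ·
antipodal pairs: 2

count = 2; pairs: (0,2), (1,4)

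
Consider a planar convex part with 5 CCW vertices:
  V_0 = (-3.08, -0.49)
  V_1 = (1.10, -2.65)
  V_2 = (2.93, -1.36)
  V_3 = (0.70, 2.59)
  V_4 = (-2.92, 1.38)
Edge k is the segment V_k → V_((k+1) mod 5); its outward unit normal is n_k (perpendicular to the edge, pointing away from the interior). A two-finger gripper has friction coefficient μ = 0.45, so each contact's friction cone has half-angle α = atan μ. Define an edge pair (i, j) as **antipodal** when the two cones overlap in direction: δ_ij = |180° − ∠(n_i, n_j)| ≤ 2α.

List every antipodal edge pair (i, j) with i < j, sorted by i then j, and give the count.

α = atan 0.45 = 24.23°;  2α = 48.46°
n_0 = (-0.4591, -0.8884)
n_1 = (+0.5762, -0.8173)
n_2 = (+0.8708, +0.4916)
n_3 = (-0.3170, +0.9484)
n_4 = (-0.9964, +0.0853)
  (0,1): δ = 117.49°  ·
  (0,2): δ = 33.23°  ✓
  (0,3): δ = 45.81°  ✓
  (0,4): δ = 112.44°  ·
  (1,2): δ = 95.73°  ·
  (1,3): δ = 16.70°  ✓
  (1,4): δ = 49.93°  ·
  (2,3): δ = 100.96°  ·
  (2,4): δ = 34.34°  ✓
  (3,4): δ = 113.37°  ·
antipodal pairs: 4

count = 4; pairs: (0,2), (0,3), (1,3), (2,4)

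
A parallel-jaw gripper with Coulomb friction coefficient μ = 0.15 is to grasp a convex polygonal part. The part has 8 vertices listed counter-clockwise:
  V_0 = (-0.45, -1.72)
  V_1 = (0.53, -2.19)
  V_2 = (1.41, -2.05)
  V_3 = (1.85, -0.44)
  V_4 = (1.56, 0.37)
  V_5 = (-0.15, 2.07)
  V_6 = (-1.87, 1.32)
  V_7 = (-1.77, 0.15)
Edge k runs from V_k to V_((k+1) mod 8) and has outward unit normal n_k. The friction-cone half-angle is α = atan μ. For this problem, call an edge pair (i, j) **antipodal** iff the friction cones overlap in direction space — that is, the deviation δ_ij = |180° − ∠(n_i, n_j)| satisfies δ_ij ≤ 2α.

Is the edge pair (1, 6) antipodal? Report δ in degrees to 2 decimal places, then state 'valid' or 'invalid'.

δ = 85.85°, invalid

α = atan 0.15 = 8.53°;  2α = 17.06°
edge 1: e_1 = (+0.88, +0.14);  n_1 = (+0.1571, -0.9876)
edge 6: e_6 = (+0.10, -1.17);  n_6 = (-0.9964, -0.0852)
∠(n_1, n_6) = 94.15°
δ = |180° − 94.15°| = 85.85°
85.85° > 2α = 17.06°  →  invalid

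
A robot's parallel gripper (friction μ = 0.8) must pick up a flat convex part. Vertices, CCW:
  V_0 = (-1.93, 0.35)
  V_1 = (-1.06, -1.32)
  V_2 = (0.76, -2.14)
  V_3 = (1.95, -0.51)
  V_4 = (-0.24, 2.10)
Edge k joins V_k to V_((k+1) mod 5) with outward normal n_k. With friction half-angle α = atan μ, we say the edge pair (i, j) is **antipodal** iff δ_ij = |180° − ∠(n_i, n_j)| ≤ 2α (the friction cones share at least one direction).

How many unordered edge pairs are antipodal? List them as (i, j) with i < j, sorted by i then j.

count = 5; pairs: (0,2), (0,3), (1,3), (1,4), (2,4)

α = atan 0.8 = 38.66°;  2α = 77.32°
n_0 = (-0.8869, -0.4620)
n_1 = (-0.4108, -0.9117)
n_2 = (+0.8077, -0.5896)
n_3 = (+0.7661, +0.6428)
n_4 = (-0.7193, +0.6947)
  (0,1): δ = 141.77°  ·
  (0,2): δ = 63.65°  ✓
  (0,3): δ = 12.48°  ✓
  (0,4): δ = 108.48°  ·
  (1,2): δ = 101.88°  ·
  (1,3): δ = 25.75°  ✓
  (1,4): δ = 70.25°  ✓
  (2,3): δ = 103.87°  ·
  (2,4): δ = 7.87°  ✓
  (3,4): δ = 84.00°  ·
antipodal pairs: 5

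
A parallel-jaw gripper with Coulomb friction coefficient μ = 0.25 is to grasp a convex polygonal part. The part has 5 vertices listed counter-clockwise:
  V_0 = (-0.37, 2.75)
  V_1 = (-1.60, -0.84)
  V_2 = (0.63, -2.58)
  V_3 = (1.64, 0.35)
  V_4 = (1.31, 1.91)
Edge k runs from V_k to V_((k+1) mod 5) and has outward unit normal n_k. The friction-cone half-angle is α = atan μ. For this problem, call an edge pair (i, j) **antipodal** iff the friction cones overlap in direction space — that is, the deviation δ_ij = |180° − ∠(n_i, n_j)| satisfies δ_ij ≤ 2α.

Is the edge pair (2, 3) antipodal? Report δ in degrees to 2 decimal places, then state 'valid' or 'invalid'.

δ = 149.04°, invalid

α = atan 0.25 = 14.04°;  2α = 28.07°
edge 2: e_2 = (+1.01, +2.93);  n_2 = (+0.9454, -0.3259)
edge 3: e_3 = (-0.33, +1.56);  n_3 = (+0.9783, +0.2070)
∠(n_2, n_3) = 30.96°
δ = |180° − 30.96°| = 149.04°
149.04° > 2α = 28.07°  →  invalid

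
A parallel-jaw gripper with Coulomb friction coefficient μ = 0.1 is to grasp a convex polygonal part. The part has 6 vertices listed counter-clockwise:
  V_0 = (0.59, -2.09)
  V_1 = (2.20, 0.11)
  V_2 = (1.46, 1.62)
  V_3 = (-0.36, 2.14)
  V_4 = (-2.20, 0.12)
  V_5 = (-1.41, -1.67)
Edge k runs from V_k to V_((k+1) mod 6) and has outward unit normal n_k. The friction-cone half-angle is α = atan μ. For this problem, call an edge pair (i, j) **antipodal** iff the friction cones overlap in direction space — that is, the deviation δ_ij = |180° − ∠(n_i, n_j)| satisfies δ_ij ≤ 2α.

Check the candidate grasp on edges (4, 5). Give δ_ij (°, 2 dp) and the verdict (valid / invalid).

δ = 125.67°, invalid

α = atan 0.1 = 5.71°;  2α = 11.42°
edge 4: e_4 = (+0.79, -1.79);  n_4 = (-0.9149, -0.4038)
edge 5: e_5 = (+2.00, -0.42);  n_5 = (-0.2055, -0.9787)
∠(n_4, n_5) = 54.33°
δ = |180° − 54.33°| = 125.67°
125.67° > 2α = 11.42°  →  invalid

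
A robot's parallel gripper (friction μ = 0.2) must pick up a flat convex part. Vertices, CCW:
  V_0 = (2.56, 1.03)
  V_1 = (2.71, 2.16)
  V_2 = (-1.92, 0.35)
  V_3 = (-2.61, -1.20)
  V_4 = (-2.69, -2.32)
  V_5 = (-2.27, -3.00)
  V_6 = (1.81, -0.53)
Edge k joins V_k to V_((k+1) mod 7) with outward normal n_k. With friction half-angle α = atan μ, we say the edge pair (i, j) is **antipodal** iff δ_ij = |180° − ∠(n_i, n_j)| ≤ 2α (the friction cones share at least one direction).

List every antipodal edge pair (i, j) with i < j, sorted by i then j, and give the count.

α = atan 0.2 = 11.31°;  2α = 22.62°
n_0 = (+0.9913, -0.1316)
n_1 = (-0.3641, +0.9314)
n_2 = (-0.9136, +0.4067)
n_3 = (-0.9975, +0.0712)
n_4 = (-0.8508, -0.5255)
n_5 = (+0.5179, -0.8555)
n_6 = (+0.9013, -0.4333)
  (0,1): δ = 61.09°  ·
  (0,2): δ = 16.44°  ✓
  (0,3): δ = 3.48°  ✓
  (0,4): δ = 39.26°  ·
  (0,5): δ = 128.75°  ·
  (0,6): δ = 161.88°  ·
  (1,2): δ = 135.35°  ·
  (1,3): δ = 115.44°  ·
  (1,4): δ = 79.65°  ·
  (1,5): δ = 9.84°  ✓
  (1,6): δ = 42.97°  ·
  (2,3): δ = 160.09°  ·
  (2,4): δ = 124.30°  ·
  (2,5): δ = 34.81°  ·
  (2,6): δ = 1.68°  ✓
  (3,4): δ = 144.21°  ·
  (3,5): δ = 54.72°  ·
  (3,6): δ = 21.59°  ✓
  (4,5): δ = 90.51°  ·
  (4,6): δ = 57.38°  ·
  (5,6): δ = 146.87°  ·
antipodal pairs: 5

count = 5; pairs: (0,2), (0,3), (1,5), (2,6), (3,6)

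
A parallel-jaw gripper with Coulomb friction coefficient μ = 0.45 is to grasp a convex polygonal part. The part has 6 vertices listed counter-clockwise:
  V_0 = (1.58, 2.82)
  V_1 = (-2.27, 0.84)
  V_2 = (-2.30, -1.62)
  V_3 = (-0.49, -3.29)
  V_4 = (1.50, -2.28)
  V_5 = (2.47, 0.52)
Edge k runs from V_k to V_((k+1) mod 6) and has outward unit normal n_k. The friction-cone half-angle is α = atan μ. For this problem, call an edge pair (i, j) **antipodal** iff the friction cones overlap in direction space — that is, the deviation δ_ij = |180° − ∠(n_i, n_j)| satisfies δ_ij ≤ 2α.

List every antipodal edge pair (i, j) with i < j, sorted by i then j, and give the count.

α = atan 0.45 = 24.23°;  2α = 48.46°
n_0 = (-0.4573, +0.8893)
n_1 = (-0.9999, +0.0122)
n_2 = (-0.6781, -0.7350)
n_3 = (+0.4526, -0.8917)
n_4 = (+0.9449, -0.3273)
n_5 = (+0.9326, +0.3609)
  (0,1): δ = 117.91°  ·
  (0,2): δ = 69.91°  ·
  (0,3): δ = 0.31°  ✓
  (0,4): δ = 43.68°  ✓
  (0,5): δ = 83.94°  ·
  (1,2): δ = 132.00°  ·
  (1,3): δ = 62.39°  ·
  (1,4): δ = 18.41°  ✓
  (1,5): δ = 21.85°  ✓
  (2,3): δ = 110.39°  ·
  (2,4): δ = 66.41°  ·
  (2,5): δ = 26.15°  ✓
  (3,4): δ = 136.02°  ·
  (3,5): δ = 95.76°  ·
  (4,5): δ = 139.74°  ·
antipodal pairs: 5

count = 5; pairs: (0,3), (0,4), (1,4), (1,5), (2,5)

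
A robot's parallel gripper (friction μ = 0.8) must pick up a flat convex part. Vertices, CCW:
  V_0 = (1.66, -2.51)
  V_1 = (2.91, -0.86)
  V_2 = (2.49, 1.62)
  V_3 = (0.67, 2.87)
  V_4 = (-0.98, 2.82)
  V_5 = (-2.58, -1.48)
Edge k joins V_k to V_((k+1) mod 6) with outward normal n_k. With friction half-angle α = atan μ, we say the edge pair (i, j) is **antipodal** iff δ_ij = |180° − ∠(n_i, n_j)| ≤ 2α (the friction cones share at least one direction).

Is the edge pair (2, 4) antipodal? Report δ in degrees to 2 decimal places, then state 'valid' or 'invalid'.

α = atan 0.8 = 38.66°;  2α = 77.32°
edge 2: e_2 = (-1.82, +1.25);  n_2 = (+0.5661, +0.8243)
edge 4: e_4 = (-1.60, -4.30);  n_4 = (-0.9372, +0.3487)
∠(n_2, n_4) = 104.07°
δ = |180° − 104.07°| = 75.93°
75.93° ≤ 2α = 77.32°  →  valid

δ = 75.93°, valid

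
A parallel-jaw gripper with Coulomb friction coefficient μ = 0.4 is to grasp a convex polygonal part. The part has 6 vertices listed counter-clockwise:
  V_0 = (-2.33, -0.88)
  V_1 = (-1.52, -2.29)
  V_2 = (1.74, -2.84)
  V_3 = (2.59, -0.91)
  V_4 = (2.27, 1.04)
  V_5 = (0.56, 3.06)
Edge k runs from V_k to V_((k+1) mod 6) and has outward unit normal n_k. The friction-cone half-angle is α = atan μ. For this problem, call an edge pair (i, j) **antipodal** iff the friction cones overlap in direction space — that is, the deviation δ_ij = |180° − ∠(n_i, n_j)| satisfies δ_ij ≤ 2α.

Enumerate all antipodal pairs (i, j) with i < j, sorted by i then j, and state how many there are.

count = 4; pairs: (0,3), (0,4), (1,4), (2,5)

α = atan 0.4 = 21.80°;  2α = 43.60°
n_0 = (-0.8671, -0.4981)
n_1 = (-0.1664, -0.9861)
n_2 = (+0.9152, -0.4031)
n_3 = (+0.9868, +0.1619)
n_4 = (+0.7632, +0.6461)
n_5 = (-0.8063, +0.5915)
  (0,1): δ = 129.45°  ·
  (0,2): δ = 53.65°  ·
  (0,3): δ = 20.56°  ✓
  (0,4): δ = 10.37°  ✓
  (0,5): δ = 113.86°  ·
  (1,2): δ = 104.19°  ·
  (1,3): δ = 71.10°  ·
  (1,4): δ = 40.17°  ✓
  (1,5): δ = 63.32°  ·
  (2,3): δ = 146.91°  ·
  (2,4): δ = 115.98°  ·
  (2,5): δ = 12.49°  ✓
  (3,4): δ = 149.07°  ·
  (3,5): δ = 45.58°  ·
  (4,5): δ = 76.51°  ·
antipodal pairs: 4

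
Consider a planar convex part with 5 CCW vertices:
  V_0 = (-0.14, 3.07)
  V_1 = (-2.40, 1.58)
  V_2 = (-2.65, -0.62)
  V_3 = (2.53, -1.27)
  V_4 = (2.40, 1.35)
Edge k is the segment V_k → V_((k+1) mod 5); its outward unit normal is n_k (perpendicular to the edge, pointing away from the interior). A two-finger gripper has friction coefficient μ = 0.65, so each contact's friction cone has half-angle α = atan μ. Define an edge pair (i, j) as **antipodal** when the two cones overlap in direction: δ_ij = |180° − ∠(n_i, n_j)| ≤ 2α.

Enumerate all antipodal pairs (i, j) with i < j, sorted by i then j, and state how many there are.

count = 5; pairs: (0,2), (0,3), (1,3), (1,4), (2,4)

α = atan 0.65 = 33.02°;  2α = 66.05°
n_0 = (-0.5504, +0.8349)
n_1 = (-0.9936, +0.1129)
n_2 = (-0.1245, -0.9922)
n_3 = (+0.9988, +0.0496)
n_4 = (+0.5607, +0.8280)
  (0,1): δ = 129.88°  ·
  (0,2): δ = 40.55°  ✓
  (0,3): δ = 59.44°  ✓
  (0,4): δ = 112.50°  ·
  (1,2): δ = 90.67°  ·
  (1,3): δ = 9.32°  ✓
  (1,4): δ = 62.38°  ✓
  (2,3): δ = 80.01°  ·
  (2,4): δ = 26.95°  ✓
  (3,4): δ = 126.95°  ·
antipodal pairs: 5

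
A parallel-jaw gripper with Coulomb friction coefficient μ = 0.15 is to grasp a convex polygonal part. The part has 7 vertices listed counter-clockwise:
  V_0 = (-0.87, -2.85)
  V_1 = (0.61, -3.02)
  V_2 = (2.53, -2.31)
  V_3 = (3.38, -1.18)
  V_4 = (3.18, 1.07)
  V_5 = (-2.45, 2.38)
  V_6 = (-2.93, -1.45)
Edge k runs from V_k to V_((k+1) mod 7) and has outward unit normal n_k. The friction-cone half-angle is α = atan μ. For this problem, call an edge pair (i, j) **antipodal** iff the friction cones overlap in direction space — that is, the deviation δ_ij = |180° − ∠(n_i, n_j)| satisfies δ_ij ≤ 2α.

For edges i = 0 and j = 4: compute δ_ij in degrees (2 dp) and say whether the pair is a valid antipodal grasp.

δ = 6.55°, valid

α = atan 0.15 = 8.53°;  2α = 17.06°
edge 0: e_0 = (+1.48, -0.17);  n_0 = (-0.1141, -0.9935)
edge 4: e_4 = (-5.63, +1.31);  n_4 = (+0.2266, +0.9740)
∠(n_0, n_4) = 173.45°
δ = |180° − 173.45°| = 6.55°
6.55° ≤ 2α = 17.06°  →  valid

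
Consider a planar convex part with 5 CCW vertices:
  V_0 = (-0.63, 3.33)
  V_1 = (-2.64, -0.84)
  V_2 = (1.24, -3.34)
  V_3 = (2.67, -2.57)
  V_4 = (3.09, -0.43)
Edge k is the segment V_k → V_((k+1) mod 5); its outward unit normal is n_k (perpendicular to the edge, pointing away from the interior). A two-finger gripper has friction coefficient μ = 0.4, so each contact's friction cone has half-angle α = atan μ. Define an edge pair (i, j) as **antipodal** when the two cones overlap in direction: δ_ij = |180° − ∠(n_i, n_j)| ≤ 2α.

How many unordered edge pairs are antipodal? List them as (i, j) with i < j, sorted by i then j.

α = atan 0.4 = 21.80°;  2α = 43.60°
n_0 = (-0.9008, +0.4342)
n_1 = (-0.5416, -0.8406)
n_2 = (+0.4741, -0.8805)
n_3 = (+0.9813, -0.1926)
n_4 = (+0.7109, +0.7033)
  (0,1): δ = 97.06°  ·
  (0,2): δ = 35.96°  ✓
  (0,3): δ = 14.63°  ✓
  (0,4): δ = 70.43°  ·
  (1,2): δ = 118.90°  ·
  (1,3): δ = 68.31°  ·
  (1,4): δ = 12.51°  ✓
  (2,3): δ = 129.40°  ·
  (2,4): δ = 73.61°  ·
  (3,4): δ = 124.20°  ·
antipodal pairs: 3

count = 3; pairs: (0,2), (0,3), (1,4)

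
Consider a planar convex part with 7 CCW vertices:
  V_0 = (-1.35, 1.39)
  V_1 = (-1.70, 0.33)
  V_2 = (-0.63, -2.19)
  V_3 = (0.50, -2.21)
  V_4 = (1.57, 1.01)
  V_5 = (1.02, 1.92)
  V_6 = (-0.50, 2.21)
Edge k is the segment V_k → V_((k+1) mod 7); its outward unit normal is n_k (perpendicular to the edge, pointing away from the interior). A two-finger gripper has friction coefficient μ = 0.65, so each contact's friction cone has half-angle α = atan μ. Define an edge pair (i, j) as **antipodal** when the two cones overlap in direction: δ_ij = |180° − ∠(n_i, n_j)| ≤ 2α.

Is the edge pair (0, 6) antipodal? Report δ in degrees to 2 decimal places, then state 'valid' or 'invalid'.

α = atan 0.65 = 33.02°;  2α = 66.05°
edge 0: e_0 = (-0.35, -1.06);  n_0 = (-0.9496, +0.3135)
edge 6: e_6 = (-0.85, -0.82);  n_6 = (-0.6943, +0.7197)
∠(n_0, n_6) = 27.76°
δ = |180° − 27.76°| = 152.24°
152.24° > 2α = 66.05°  →  invalid

δ = 152.24°, invalid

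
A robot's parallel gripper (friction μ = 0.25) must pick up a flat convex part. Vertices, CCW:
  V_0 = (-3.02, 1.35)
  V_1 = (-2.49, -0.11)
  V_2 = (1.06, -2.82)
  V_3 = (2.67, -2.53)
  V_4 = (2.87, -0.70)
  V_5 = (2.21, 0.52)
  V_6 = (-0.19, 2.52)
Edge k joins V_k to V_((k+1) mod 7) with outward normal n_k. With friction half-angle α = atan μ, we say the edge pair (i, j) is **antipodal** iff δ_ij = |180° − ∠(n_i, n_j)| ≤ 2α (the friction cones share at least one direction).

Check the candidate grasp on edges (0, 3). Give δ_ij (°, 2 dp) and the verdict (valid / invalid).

δ = 26.19°, valid

α = atan 0.25 = 14.04°;  2α = 28.07°
edge 0: e_0 = (+0.53, -1.46);  n_0 = (-0.9400, -0.3412)
edge 3: e_3 = (+0.20, +1.83);  n_3 = (+0.9941, -0.1086)
∠(n_0, n_3) = 153.81°
δ = |180° − 153.81°| = 26.19°
26.19° ≤ 2α = 28.07°  →  valid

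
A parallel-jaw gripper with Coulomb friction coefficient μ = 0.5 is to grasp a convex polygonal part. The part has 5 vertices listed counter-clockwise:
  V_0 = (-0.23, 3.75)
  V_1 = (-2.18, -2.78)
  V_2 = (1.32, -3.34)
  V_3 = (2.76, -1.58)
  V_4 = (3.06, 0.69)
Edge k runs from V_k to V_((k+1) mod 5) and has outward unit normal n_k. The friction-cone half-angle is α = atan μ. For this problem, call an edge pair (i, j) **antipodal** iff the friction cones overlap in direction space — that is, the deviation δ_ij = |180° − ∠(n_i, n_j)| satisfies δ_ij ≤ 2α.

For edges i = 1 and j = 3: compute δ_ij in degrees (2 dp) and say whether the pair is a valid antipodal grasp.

δ = 88.44°, invalid

α = atan 0.5 = 26.57°;  2α = 53.13°
edge 1: e_1 = (+3.50, -0.56);  n_1 = (-0.1580, -0.9874)
edge 3: e_3 = (+0.30, +2.27);  n_3 = (+0.9914, -0.1310)
∠(n_1, n_3) = 91.56°
δ = |180° − 91.56°| = 88.44°
88.44° > 2α = 53.13°  →  invalid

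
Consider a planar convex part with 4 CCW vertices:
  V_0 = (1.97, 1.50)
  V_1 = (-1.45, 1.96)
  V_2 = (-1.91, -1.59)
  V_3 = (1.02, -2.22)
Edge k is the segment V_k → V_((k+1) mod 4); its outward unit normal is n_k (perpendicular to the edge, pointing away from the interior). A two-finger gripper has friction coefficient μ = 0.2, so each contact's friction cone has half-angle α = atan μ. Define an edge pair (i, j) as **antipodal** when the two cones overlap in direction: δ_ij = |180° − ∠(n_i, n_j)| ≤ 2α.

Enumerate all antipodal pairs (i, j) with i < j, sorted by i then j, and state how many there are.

α = atan 0.2 = 11.31°;  2α = 22.62°
n_0 = (+0.1333, +0.9911)
n_1 = (-0.9917, +0.1285)
n_2 = (-0.2102, -0.9777)
n_3 = (+0.9689, -0.2474)
  (0,1): δ = 89.72°  ·
  (0,2): δ = 4.47°  ✓
  (0,3): δ = 83.33°  ·
  (1,2): δ = 94.75°  ·
  (1,3): δ = 6.94°  ✓
  (2,3): δ = 92.19°  ·
antipodal pairs: 2

count = 2; pairs: (0,2), (1,3)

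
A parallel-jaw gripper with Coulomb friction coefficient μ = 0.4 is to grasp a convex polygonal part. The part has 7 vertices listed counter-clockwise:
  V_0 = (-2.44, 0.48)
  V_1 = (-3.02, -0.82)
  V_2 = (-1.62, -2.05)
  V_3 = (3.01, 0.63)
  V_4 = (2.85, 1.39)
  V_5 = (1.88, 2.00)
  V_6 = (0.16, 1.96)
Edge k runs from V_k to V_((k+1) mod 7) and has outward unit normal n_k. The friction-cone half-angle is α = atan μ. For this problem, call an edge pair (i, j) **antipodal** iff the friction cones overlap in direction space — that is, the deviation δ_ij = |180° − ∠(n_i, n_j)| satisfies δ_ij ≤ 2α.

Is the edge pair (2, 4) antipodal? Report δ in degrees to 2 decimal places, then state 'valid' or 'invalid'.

α = atan 0.4 = 21.80°;  2α = 43.60°
edge 2: e_2 = (+4.63, +2.68);  n_2 = (+0.5010, -0.8655)
edge 4: e_4 = (-0.97, +0.61);  n_4 = (+0.5324, +0.8465)
∠(n_2, n_4) = 117.77°
δ = |180° − 117.77°| = 62.23°
62.23° > 2α = 43.60°  →  invalid

δ = 62.23°, invalid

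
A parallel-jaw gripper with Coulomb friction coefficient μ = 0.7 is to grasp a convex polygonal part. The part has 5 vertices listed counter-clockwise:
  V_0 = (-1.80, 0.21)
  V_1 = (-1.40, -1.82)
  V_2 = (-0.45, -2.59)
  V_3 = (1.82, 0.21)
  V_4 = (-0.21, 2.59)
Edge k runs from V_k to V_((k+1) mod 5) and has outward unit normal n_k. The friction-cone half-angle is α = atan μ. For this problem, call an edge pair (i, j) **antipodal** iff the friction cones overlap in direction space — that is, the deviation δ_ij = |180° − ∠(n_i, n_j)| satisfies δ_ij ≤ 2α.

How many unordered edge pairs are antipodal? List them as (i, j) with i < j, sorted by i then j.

α = atan 0.7 = 34.99°;  2α = 69.98°
n_0 = (-0.9811, -0.1933)
n_1 = (-0.6297, -0.7769)
n_2 = (+0.7768, -0.6298)
n_3 = (+0.7608, +0.6489)
n_4 = (-0.8315, +0.5555)
  (0,1): δ = 140.17°  ·
  (0,2): δ = 50.18°  ✓
  (0,3): δ = 29.32°  ✓
  (0,4): δ = 135.11°  ·
  (1,2): δ = 90.01°  ·
  (1,3): δ = 10.51°  ✓
  (1,4): δ = 95.28°  ·
  (2,3): δ = 100.51°  ·
  (2,4): δ = 5.29°  ✓
  (3,4): δ = 74.21°  ·
antipodal pairs: 4

count = 4; pairs: (0,2), (0,3), (1,3), (2,4)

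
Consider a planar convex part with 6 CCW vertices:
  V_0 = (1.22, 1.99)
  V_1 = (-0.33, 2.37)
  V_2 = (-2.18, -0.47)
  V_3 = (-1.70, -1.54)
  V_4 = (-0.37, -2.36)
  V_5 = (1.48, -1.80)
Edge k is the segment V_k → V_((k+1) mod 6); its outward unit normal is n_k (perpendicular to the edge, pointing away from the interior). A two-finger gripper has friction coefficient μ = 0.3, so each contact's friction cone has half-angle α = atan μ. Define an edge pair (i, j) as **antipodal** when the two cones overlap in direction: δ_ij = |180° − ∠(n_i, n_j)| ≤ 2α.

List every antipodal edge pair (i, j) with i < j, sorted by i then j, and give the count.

α = atan 0.3 = 16.70°;  2α = 33.40°
n_0 = (+0.2381, +0.9712)
n_1 = (-0.8379, +0.5458)
n_2 = (-0.9124, -0.4093)
n_3 = (-0.5248, -0.8512)
n_4 = (+0.2897, -0.9571)
n_5 = (+0.9977, +0.0684)
  (0,1): δ = 109.31°  ·
  (0,2): δ = 52.06°  ·
  (0,3): δ = 17.88°  ✓
  (0,4): δ = 30.62°  ✓
  (0,5): δ = 107.70°  ·
  (1,2): δ = 122.76°  ·
  (1,3): δ = 88.57°  ·
  (1,4): δ = 40.08°  ·
  (1,5): δ = 37.00°  ·
  (2,3): δ = 145.82°  ·
  (2,4): δ = 97.32°  ·
  (2,5): δ = 20.24°  ✓
  (3,4): δ = 131.50°  ·
  (3,5): δ = 54.42°  ·
  (4,5): δ = 102.92°  ·
antipodal pairs: 3

count = 3; pairs: (0,3), (0,4), (2,5)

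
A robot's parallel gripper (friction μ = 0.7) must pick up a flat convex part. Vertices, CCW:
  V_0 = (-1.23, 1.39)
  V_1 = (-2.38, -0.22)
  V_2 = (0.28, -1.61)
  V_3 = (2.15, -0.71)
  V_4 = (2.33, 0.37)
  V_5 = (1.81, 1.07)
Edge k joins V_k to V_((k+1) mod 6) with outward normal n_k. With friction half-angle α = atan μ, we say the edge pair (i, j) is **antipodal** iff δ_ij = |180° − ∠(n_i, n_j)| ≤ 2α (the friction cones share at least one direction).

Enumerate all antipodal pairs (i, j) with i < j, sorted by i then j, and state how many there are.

count = 5; pairs: (0,2), (0,3), (1,4), (1,5), (2,5)

α = atan 0.7 = 34.99°;  2α = 69.98°
n_0 = (-0.8137, +0.5812)
n_1 = (-0.4631, -0.8863)
n_2 = (+0.4337, -0.9011)
n_3 = (+0.9864, -0.1644)
n_4 = (+0.8027, +0.5963)
n_5 = (+0.1047, +0.9945)
  (0,1): δ = 82.05°  ·
  (0,2): δ = 28.76°  ✓
  (0,3): δ = 26.08°  ✓
  (0,4): δ = 72.14°  ·
  (0,5): δ = 119.53°  ·
  (1,2): δ = 126.71°  ·
  (1,3): δ = 71.87°  ·
  (1,4): δ = 25.80°  ✓
  (1,5): δ = 21.58°  ✓
  (2,3): δ = 125.16°  ·
  (2,4): δ = 79.09°  ·
  (2,5): δ = 31.71°  ✓
  (3,4): δ = 133.93°  ·
  (3,5): δ = 86.55°  ·
  (4,5): δ = 132.62°  ·
antipodal pairs: 5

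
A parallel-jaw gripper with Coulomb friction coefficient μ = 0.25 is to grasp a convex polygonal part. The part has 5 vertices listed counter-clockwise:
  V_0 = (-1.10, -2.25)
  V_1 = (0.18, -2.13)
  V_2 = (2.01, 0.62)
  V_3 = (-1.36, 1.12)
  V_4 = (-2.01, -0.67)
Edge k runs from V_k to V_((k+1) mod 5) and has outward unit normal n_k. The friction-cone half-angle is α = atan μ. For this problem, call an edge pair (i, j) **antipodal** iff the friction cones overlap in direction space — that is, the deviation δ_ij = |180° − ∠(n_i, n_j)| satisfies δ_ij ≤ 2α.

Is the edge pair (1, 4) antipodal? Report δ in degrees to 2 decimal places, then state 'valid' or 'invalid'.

α = atan 0.25 = 14.04°;  2α = 28.07°
edge 1: e_1 = (+1.83, +2.75);  n_1 = (+0.8325, -0.5540)
edge 4: e_4 = (+0.91, -1.58);  n_4 = (-0.8666, -0.4991)
∠(n_1, n_4) = 116.42°
δ = |180° − 116.42°| = 63.58°
63.58° > 2α = 28.07°  →  invalid

δ = 63.58°, invalid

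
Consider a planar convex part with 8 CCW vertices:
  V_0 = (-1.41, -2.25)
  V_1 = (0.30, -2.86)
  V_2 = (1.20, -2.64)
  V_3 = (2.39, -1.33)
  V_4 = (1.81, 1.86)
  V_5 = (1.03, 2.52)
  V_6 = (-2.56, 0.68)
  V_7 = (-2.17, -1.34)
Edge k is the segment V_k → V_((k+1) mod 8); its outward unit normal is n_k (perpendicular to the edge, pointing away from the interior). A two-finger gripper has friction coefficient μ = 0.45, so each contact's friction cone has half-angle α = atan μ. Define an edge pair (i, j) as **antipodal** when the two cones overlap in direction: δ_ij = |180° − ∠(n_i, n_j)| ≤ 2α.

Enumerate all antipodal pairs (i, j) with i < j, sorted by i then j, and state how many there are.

α = atan 0.45 = 24.23°;  2α = 48.46°
n_0 = (-0.3360, -0.9419)
n_1 = (+0.2375, -0.9714)
n_2 = (+0.7402, -0.6724)
n_3 = (+0.9839, +0.1789)
n_4 = (+0.6459, +0.7634)
n_5 = (-0.4561, +0.8899)
n_6 = (-0.9819, -0.1896)
n_7 = (-0.7675, -0.6410)
  (0,1): δ = 146.63°  ·
  (0,2): δ = 112.62°  ·
  (0,3): δ = 60.06°  ·
  (0,4): δ = 20.60°  ✓
  (0,5): δ = 46.77°  ✓
  (0,6): δ = 120.56°  ·
  (0,7): δ = 149.50°  ·
  (1,2): δ = 145.99°  ·
  (1,3): δ = 93.43°  ·
  (1,4): δ = 53.97°  ·
  (1,5): δ = 13.40°  ✓
  (1,6): δ = 87.19°  ·
  (1,7): δ = 116.13°  ·
  (2,3): δ = 127.44°  ·
  (2,4): δ = 87.98°  ·
  (2,5): δ = 20.61°  ✓
  (2,6): δ = 53.18°  ·
  (2,7): δ = 82.12°  ·
  (3,4): δ = 140.54°  ·
  (3,5): δ = 73.17°  ·
  (3,6): δ = 0.62°  ✓
  (3,7): δ = 29.56°  ✓
  (4,5): δ = 112.63°  ·
  (4,6): δ = 38.84°  ✓
  (4,7): δ = 9.90°  ✓
  (5,6): δ = 106.21°  ·
  (5,7): δ = 77.27°  ·
  (6,7): δ = 151.06°  ·
antipodal pairs: 8

count = 8; pairs: (0,4), (0,5), (1,5), (2,5), (3,6), (3,7), (4,6), (4,7)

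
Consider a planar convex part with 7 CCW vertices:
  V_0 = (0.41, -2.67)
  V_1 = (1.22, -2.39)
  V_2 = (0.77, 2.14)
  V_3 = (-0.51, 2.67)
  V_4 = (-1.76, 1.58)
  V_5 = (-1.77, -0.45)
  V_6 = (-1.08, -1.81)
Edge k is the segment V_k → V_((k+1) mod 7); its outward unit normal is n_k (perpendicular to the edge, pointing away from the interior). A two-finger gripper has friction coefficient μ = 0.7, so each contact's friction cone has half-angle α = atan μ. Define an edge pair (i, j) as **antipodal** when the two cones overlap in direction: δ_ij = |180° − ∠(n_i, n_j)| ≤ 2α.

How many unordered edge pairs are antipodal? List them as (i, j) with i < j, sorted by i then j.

α = atan 0.7 = 34.99°;  2α = 69.98°
n_0 = (+0.3267, -0.9451)
n_1 = (+0.9951, +0.0989)
n_2 = (+0.3826, +0.9239)
n_3 = (-0.6572, +0.7537)
n_4 = (-1.0000, +0.0049)
n_5 = (-0.8918, -0.4525)
n_6 = (-0.4999, -0.8661)
  (0,1): δ = 103.40°  ·
  (0,2): δ = 41.56°  ✓
  (0,3): δ = 22.02°  ✓
  (0,4): δ = 70.65°  ·
  (0,5): δ = 97.83°  ·
  (0,6): δ = 130.94°  ·
  (1,2): δ = 118.17°  ·
  (1,3): δ = 54.58°  ✓
  (1,4): δ = 5.96°  ✓
  (1,5): δ = 21.23°  ✓
  (1,6): δ = 54.33°  ✓
  (2,3): δ = 116.42°  ·
  (2,4): δ = 67.79°  ✓
  (2,5): δ = 40.61°  ✓
  (2,6): δ = 7.50°  ✓
  (3,4): δ = 131.37°  ·
  (3,5): δ = 104.19°  ·
  (3,6): δ = 71.08°  ·
  (4,5): δ = 152.82°  ·
  (4,6): δ = 119.71°  ·
  (5,6): δ = 146.89°  ·
antipodal pairs: 9

count = 9; pairs: (0,2), (0,3), (1,3), (1,4), (1,5), (1,6), (2,4), (2,5), (2,6)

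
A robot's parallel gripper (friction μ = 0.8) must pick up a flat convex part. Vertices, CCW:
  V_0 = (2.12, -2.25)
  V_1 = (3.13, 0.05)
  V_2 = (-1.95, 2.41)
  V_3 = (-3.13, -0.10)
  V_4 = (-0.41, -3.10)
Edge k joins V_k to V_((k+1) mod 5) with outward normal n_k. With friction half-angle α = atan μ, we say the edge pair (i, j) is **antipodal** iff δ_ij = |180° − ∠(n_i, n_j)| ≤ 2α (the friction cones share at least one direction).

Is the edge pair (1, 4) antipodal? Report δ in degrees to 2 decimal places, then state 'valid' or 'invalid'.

δ = 43.49°, valid

α = atan 0.8 = 38.66°;  2α = 77.32°
edge 1: e_1 = (-5.08, +2.36);  n_1 = (+0.4213, +0.9069)
edge 4: e_4 = (+2.53, +0.85);  n_4 = (+0.3185, -0.9479)
∠(n_1, n_4) = 136.51°
δ = |180° − 136.51°| = 43.49°
43.49° ≤ 2α = 77.32°  →  valid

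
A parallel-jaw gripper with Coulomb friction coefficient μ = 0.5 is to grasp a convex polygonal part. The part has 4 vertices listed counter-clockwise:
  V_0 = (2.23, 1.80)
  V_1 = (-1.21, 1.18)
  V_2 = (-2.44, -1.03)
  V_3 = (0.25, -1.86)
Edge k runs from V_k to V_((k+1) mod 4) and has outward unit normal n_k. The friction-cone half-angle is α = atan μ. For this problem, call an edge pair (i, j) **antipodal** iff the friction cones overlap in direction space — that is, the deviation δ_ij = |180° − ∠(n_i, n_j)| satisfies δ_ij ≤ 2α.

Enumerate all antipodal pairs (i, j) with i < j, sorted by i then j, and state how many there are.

count = 3; pairs: (0,2), (0,3), (1,3)

α = atan 0.5 = 26.57°;  2α = 53.13°
n_0 = (-0.1774, +0.9841)
n_1 = (-0.8738, +0.4863)
n_2 = (-0.2948, -0.9555)
n_3 = (+0.8795, -0.4758)
  (0,1): δ = 129.32°  ·
  (0,2): δ = 27.36°  ✓
  (0,3): δ = 51.37°  ✓
  (1,2): δ = 78.05°  ·
  (1,3): δ = 0.69°  ✓
  (2,3): δ = 101.27°  ·
antipodal pairs: 3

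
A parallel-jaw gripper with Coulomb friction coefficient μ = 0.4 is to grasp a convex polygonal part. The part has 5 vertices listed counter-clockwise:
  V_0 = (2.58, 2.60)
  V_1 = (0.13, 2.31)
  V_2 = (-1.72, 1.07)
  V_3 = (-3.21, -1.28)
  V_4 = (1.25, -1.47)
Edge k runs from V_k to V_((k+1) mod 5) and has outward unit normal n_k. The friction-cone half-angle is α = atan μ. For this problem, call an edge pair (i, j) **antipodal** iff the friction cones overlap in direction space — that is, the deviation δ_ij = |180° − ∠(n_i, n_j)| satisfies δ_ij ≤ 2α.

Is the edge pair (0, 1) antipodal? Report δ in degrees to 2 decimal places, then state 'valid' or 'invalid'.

δ = 152.92°, invalid

α = atan 0.4 = 21.80°;  2α = 43.60°
edge 0: e_0 = (-2.45, -0.29);  n_0 = (-0.1175, +0.9931)
edge 1: e_1 = (-1.85, -1.24);  n_1 = (-0.5568, +0.8307)
∠(n_0, n_1) = 27.08°
δ = |180° − 27.08°| = 152.92°
152.92° > 2α = 43.60°  →  invalid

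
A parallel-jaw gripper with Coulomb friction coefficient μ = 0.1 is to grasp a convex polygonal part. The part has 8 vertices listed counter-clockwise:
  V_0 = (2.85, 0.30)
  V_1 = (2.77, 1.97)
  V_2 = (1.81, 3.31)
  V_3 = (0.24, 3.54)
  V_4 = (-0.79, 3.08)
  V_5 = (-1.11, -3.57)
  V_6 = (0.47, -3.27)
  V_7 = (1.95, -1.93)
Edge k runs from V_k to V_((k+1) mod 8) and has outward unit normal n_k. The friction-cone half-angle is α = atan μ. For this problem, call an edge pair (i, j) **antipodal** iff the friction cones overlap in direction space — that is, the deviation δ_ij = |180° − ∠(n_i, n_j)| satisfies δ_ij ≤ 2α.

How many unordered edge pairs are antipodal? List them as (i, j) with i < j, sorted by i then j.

α = atan 0.1 = 5.71°;  2α = 11.42°
n_0 = (+0.9989, +0.0478)
n_1 = (+0.8129, +0.5824)
n_2 = (+0.1449, +0.9894)
n_3 = (-0.4078, +0.9131)
n_4 = (-0.9988, +0.0481)
n_5 = (+0.1865, -0.9824)
n_6 = (+0.6712, -0.7413)
n_7 = (+0.9273, -0.3743)
  (0,1): δ = 147.12°  ·
  (0,2): δ = 101.08°  ·
  (0,3): δ = 68.68°  ·
  (0,4): δ = 5.50°  ✓
  (0,5): δ = 98.01°  ·
  (0,6): δ = 129.42°  ·
  (0,7): δ = 155.28°  ·
  (1,2): δ = 133.95°  ·
  (1,3): δ = 101.55°  ·
  (1,4): δ = 38.37°  ·
  (1,5): δ = 65.13°  ·
  (1,6): δ = 96.54°  ·
  (1,7): δ = 122.40°  ·
  (2,3): δ = 147.60°  ·
  (2,4): δ = 84.42°  ·
  (2,5): δ = 19.09°  ·
  (2,6): δ = 50.49°  ·
  (2,7): δ = 76.36°  ·
  (3,4): δ = 116.82°  ·
  (3,5): δ = 13.31°  ·
  (3,6): δ = 18.09°  ·
  (3,7): δ = 43.96°  ·
  (4,5): δ = 76.49°  ·
  (4,6): δ = 45.09°  ·
  (4,7): δ = 19.22°  ·
  (5,6): δ = 148.59°  ·
  (5,7): δ = 122.73°  ·
  (6,7): δ = 154.14°  ·
antipodal pairs: 1

count = 1; pairs: (0,4)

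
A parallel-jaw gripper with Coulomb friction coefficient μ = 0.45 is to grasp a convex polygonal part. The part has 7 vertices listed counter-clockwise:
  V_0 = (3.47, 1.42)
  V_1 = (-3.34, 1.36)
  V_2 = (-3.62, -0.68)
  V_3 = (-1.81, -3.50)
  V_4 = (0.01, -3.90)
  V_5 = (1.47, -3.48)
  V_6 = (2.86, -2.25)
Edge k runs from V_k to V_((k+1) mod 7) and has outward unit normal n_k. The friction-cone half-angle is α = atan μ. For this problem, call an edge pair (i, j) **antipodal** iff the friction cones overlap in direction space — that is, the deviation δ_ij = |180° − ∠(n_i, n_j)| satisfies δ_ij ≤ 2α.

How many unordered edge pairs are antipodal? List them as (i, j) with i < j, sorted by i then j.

α = atan 0.45 = 24.23°;  2α = 48.46°
n_0 = (-0.0088, +1.0000)
n_1 = (-0.9907, +0.1360)
n_2 = (-0.8416, -0.5402)
n_3 = (-0.2147, -0.9767)
n_4 = (+0.2765, -0.9610)
n_5 = (+0.6627, -0.7489)
n_6 = (+0.9865, -0.1640)
  (0,1): δ = 98.32°  ·
  (0,2): δ = 57.81°  ·
  (0,3): δ = 12.90°  ✓
  (0,4): δ = 15.54°  ✓
  (0,5): δ = 41.00°  ✓
  (0,6): δ = 80.06°  ·
  (1,2): δ = 139.49°  ·
  (1,3): δ = 94.58°  ·
  (1,4): δ = 66.14°  ·
  (1,5): δ = 40.68°  ✓
  (1,6): δ = 1.62°  ✓
  (2,3): δ = 135.09°  ·
  (2,4): δ = 106.65°  ·
  (2,5): δ = 81.19°  ·
  (2,6): δ = 42.13°  ✓
  (3,4): δ = 151.56°  ·
  (3,5): δ = 126.10°  ·
  (3,6): δ = 87.04°  ·
  (4,5): δ = 154.54°  ·
  (4,6): δ = 115.49°  ·
  (5,6): δ = 140.94°  ·
antipodal pairs: 6

count = 6; pairs: (0,3), (0,4), (0,5), (1,5), (1,6), (2,6)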